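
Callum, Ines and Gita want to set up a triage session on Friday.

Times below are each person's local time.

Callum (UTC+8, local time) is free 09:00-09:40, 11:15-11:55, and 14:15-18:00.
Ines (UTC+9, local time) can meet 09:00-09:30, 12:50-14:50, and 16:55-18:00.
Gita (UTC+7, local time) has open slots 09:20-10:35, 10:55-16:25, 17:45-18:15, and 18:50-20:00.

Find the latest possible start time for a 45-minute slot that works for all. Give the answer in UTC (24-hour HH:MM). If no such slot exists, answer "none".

08:15

Callum → UTC: 01:00–01:40, 03:15–03:55, 06:15–10:00.
Ines → UTC: 00:00–00:30, 03:50–05:50, 07:55–09:00.
Gita → UTC: 02:20–03:35, 03:55–09:25, 10:45–11:15, 11:50–13:00.
Callum ∩ Ines: 03:50–03:55, 07:55–09:00.
Callum ∩ Ines ∩ Gita: 07:55–09:00.
Windows ≥ 45 min: 07:55–09:00.
Latest start in the last window 07:55–09:00 is 09:00 − 45 min = 08:15.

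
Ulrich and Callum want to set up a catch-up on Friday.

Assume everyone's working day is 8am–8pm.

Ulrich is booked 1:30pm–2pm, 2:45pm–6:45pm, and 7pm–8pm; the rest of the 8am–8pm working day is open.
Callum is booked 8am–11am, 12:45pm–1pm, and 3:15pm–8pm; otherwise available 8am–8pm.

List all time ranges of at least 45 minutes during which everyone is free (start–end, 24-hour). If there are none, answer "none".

Ulrich free within 08:00–20:00: 08:00–13:30, 14:00–14:45, 18:45–19:00.
Callum free within 08:00–20:00: 11:00–12:45, 13:00–15:15.
Ulrich ∩ Callum: 11:00–12:45, 13:00–13:30, 14:00–14:45.
Windows ≥ 45 min: 11:00–12:45, 14:00–14:45.

11:00–12:45, 14:00–14:45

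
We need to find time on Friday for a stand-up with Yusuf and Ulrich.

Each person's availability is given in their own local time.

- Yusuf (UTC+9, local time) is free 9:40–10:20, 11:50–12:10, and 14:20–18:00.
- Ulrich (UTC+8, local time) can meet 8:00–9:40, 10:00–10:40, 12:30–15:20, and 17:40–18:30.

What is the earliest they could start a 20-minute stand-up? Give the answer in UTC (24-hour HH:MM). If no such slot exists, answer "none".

00:40

Yusuf → UTC: 00:40–01:20, 02:50–03:10, 05:20–09:00.
Ulrich → UTC: 00:00–01:40, 02:00–02:40, 04:30–07:20, 09:40–10:30.
Yusuf ∩ Ulrich: 00:40–01:20, 05:20–07:20.
Windows ≥ 20 min: 00:40–01:20, 05:20–07:20.
Earliest such window starts at 00:40.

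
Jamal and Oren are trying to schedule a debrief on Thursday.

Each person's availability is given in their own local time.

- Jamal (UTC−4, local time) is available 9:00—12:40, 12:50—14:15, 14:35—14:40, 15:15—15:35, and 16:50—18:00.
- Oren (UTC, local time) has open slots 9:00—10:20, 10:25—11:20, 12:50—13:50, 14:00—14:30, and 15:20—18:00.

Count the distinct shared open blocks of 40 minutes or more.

3

Jamal → UTC: 13:00–16:40, 16:50–18:15, 18:35–18:40, 19:15–19:35, 20:50–22:00.
Oren → UTC: 09:00–10:20, 10:25–11:20, 12:50–13:50, 14:00–14:30, 15:20–18:00.
Jamal ∩ Oren: 13:00–13:50, 14:00–14:30, 15:20–16:40, 16:50–18:00.
Windows ≥ 40 min: 13:00–13:50, 15:20–16:40, 16:50–18:00.
That's 3 windows.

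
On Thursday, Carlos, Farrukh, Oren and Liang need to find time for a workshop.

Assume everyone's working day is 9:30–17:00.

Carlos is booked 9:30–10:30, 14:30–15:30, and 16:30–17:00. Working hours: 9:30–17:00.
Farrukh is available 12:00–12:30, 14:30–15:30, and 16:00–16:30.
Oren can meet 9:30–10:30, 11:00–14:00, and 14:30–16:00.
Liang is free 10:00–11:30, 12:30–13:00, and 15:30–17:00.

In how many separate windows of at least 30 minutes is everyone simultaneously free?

Carlos free within 09:30–17:00: 10:30–14:30, 15:30–16:30.
Carlos ∩ Farrukh: 12:00–12:30, 16:00–16:30.
Carlos ∩ Farrukh ∩ Oren: 12:00–12:30.
Carlos ∩ Farrukh ∩ Oren ∩ Liang: (none).
Windows ≥ 30 min: (none).
That's 0 windows.

0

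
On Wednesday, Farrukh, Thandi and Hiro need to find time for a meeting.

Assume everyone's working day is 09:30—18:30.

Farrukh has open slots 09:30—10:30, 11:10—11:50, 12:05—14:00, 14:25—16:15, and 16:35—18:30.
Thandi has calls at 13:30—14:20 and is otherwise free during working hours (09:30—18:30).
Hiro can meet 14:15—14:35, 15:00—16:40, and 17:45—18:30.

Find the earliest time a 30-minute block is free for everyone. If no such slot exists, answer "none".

Thandi free within 09:30–18:30: 09:30–13:30, 14:20–18:30.
Farrukh ∩ Thandi: 09:30–10:30, 11:10–11:50, 12:05–13:30, 14:25–16:15, 16:35–18:30.
Farrukh ∩ Thandi ∩ Hiro: 14:25–14:35, 15:00–16:15, 16:35–16:40, 17:45–18:30.
Windows ≥ 30 min: 15:00–16:15, 17:45–18:30.
Earliest such window starts at 15:00.

15:00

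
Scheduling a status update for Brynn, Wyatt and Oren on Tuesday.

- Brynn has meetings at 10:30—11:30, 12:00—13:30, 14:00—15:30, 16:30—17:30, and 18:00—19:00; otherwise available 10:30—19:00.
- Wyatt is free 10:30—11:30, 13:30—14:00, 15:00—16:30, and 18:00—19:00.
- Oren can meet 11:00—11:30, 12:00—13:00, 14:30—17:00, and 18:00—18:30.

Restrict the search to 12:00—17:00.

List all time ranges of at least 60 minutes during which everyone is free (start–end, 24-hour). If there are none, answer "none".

Brynn free within 10:30–19:00: 11:30–12:00, 13:30–14:00, 15:30–16:30, 17:30–18:00.
Brynn ∩ Wyatt: 13:30–14:00, 15:30–16:30.
Brynn ∩ Wyatt ∩ Oren: 15:30–16:30.
Restricted to 12:00–17:00: 15:30–16:30.
Windows ≥ 60 min: 15:30–16:30.

15:30–16:30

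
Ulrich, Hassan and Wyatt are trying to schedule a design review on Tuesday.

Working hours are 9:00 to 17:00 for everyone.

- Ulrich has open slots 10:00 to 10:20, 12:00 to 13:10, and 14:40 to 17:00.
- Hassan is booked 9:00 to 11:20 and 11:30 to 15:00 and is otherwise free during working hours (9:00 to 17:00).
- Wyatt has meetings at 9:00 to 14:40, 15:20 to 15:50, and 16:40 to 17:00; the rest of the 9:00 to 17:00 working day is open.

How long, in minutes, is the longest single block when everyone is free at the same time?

50 minutes

Hassan free within 09:00–17:00: 11:20–11:30, 15:00–17:00.
Wyatt free within 09:00–17:00: 14:40–15:20, 15:50–16:40.
Ulrich ∩ Hassan: 15:00–17:00.
Ulrich ∩ Hassan ∩ Wyatt: 15:00–15:20, 15:50–16:40.
Common window lengths: 20, 50 min; longest is 50.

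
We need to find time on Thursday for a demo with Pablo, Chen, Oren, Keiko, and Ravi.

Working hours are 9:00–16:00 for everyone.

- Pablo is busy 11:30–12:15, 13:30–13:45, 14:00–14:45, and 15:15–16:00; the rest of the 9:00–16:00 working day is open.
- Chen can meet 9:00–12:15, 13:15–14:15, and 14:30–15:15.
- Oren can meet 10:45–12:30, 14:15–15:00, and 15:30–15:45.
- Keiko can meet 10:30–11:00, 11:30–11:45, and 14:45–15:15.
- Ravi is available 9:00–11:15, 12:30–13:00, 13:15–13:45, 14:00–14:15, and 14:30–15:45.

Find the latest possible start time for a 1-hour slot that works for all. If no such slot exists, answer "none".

none

Pablo free within 09:00–16:00: 09:00–11:30, 12:15–13:30, 13:45–14:00, 14:45–15:15.
Pablo ∩ Chen: 09:00–11:30, 13:15–13:30, 13:45–14:00, 14:45–15:15.
Pablo ∩ Chen ∩ Oren: 10:45–11:30, 14:45–15:00.
Pablo ∩ Chen ∩ Oren ∩ Keiko: 10:45–11:00, 14:45–15:00.
Pablo ∩ Chen ∩ Oren ∩ Keiko ∩ Ravi: 10:45–11:00, 14:45–15:00.
Windows ≥ 60 min: (none).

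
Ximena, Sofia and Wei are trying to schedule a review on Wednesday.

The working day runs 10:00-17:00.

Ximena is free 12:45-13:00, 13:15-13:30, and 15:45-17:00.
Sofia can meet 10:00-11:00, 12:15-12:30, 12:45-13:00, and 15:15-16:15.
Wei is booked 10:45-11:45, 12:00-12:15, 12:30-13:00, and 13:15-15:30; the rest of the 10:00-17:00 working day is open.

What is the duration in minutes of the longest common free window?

Wei free within 10:00–17:00: 10:00–10:45, 11:45–12:00, 12:15–12:30, 13:00–13:15, 15:30–17:00.
Ximena ∩ Sofia: 12:45–13:00, 15:45–16:15.
Ximena ∩ Sofia ∩ Wei: 15:45–16:15.
Single common window of 30 minutes.

30 minutes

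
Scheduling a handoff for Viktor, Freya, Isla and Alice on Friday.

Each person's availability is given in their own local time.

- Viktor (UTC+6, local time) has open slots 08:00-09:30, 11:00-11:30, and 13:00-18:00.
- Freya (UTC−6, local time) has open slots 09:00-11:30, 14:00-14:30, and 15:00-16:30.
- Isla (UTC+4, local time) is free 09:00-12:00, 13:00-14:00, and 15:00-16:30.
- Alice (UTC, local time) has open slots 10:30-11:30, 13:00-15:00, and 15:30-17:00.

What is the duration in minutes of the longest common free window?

Viktor → UTC: 02:00–03:30, 05:00–05:30, 07:00–12:00.
Freya → UTC: 15:00–17:30, 20:00–20:30, 21:00–22:30.
Isla → UTC: 05:00–08:00, 09:00–10:00, 11:00–12:30.
Alice → UTC: 10:30–11:30, 13:00–15:00, 15:30–17:00.
Viktor ∩ Freya: (none).
Viktor ∩ Freya ∩ Isla: (none).
Viktor ∩ Freya ∩ Isla ∩ Alice: (none).
No common window.

0 minutes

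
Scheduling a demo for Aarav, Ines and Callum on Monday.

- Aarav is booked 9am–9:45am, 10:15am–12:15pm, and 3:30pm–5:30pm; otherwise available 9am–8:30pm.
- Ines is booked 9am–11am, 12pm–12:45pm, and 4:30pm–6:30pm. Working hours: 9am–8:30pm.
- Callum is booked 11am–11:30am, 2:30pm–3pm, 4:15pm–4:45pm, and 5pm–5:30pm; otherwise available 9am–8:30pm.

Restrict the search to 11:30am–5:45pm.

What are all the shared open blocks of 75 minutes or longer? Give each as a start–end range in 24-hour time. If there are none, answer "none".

12:45–14:30

Aarav free within 09:00–20:30: 09:45–10:15, 12:15–15:30, 17:30–20:30.
Ines free within 09:00–20:30: 11:00–12:00, 12:45–16:30, 18:30–20:30.
Callum free within 09:00–20:30: 09:00–11:00, 11:30–14:30, 15:00–16:15, 16:45–17:00, 17:30–20:30.
Aarav ∩ Ines: 12:45–15:30, 18:30–20:30.
Aarav ∩ Ines ∩ Callum: 12:45–14:30, 15:00–15:30, 18:30–20:30.
Restricted to 11:30–17:45: 12:45–14:30, 15:00–15:30.
Windows ≥ 75 min: 12:45–14:30.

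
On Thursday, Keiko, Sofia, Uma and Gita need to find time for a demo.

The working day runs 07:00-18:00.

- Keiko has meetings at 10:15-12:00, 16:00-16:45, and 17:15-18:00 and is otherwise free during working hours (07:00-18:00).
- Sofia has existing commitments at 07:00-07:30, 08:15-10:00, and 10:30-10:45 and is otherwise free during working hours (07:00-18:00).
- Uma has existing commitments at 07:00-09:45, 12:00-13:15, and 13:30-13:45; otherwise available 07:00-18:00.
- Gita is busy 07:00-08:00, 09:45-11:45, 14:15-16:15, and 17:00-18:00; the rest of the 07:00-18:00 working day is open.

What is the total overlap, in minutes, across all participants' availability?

Keiko free within 07:00–18:00: 07:00–10:15, 12:00–16:00, 16:45–17:15.
Sofia free within 07:00–18:00: 07:30–08:15, 10:00–10:30, 10:45–18:00.
Uma free within 07:00–18:00: 09:45–12:00, 13:15–13:30, 13:45–18:00.
Gita free within 07:00–18:00: 08:00–09:45, 11:45–14:15, 16:15–17:00.
Keiko ∩ Sofia: 07:30–08:15, 10:00–10:15, 12:00–16:00, 16:45–17:15.
Keiko ∩ Sofia ∩ Uma: 10:00–10:15, 13:15–13:30, 13:45–16:00, 16:45–17:15.
Keiko ∩ Sofia ∩ Uma ∩ Gita: 13:15–13:30, 13:45–14:15, 16:45–17:00.
Total common minutes: 15 + 30 + 15 = 60.

60 minutes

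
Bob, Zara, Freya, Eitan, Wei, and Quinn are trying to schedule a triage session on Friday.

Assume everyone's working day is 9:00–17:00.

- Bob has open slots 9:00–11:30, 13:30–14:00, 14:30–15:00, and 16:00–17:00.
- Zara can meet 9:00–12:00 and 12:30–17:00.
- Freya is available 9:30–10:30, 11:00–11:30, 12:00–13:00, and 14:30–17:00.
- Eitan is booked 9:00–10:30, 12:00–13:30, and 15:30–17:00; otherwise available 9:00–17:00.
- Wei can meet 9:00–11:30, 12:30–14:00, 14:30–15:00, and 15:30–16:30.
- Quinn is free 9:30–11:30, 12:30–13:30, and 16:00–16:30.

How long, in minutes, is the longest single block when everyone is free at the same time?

Eitan free within 09:00–17:00: 10:30–12:00, 13:30–15:30.
Bob ∩ Zara: 09:00–11:30, 13:30–14:00, 14:30–15:00, 16:00–17:00.
Bob ∩ Zara ∩ Freya: 09:30–10:30, 11:00–11:30, 14:30–15:00, 16:00–17:00.
Bob ∩ Zara ∩ Freya ∩ Eitan: 11:00–11:30, 14:30–15:00.
Bob ∩ Zara ∩ Freya ∩ Eitan ∩ Wei: 11:00–11:30, 14:30–15:00.
Bob ∩ Zara ∩ Freya ∩ Eitan ∩ Wei ∩ Quinn: 11:00–11:30.
Single common window of 30 minutes.

30 minutes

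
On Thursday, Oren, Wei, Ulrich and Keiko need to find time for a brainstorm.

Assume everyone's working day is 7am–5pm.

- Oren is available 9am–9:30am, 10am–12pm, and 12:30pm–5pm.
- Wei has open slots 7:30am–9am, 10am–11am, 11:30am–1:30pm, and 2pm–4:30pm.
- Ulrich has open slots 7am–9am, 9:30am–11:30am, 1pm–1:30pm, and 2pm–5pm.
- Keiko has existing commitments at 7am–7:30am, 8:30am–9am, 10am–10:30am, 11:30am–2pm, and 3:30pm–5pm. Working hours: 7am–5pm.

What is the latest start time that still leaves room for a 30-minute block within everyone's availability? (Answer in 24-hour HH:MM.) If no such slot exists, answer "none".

Keiko free within 07:00–17:00: 07:30–08:30, 09:00–10:00, 10:30–11:30, 14:00–15:30.
Oren ∩ Wei: 10:00–11:00, 11:30–12:00, 12:30–13:30, 14:00–16:30.
Oren ∩ Wei ∩ Ulrich: 10:00–11:00, 13:00–13:30, 14:00–16:30.
Oren ∩ Wei ∩ Ulrich ∩ Keiko: 10:30–11:00, 14:00–15:30.
Windows ≥ 30 min: 10:30–11:00, 14:00–15:30.
Latest start in the last window 14:00–15:30 is 15:30 − 30 min = 15:00.

15:00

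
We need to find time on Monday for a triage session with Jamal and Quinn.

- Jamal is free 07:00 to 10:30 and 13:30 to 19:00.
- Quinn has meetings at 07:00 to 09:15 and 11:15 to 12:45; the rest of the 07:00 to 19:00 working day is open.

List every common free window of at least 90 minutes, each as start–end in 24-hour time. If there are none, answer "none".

13:30–19:00

Quinn free within 07:00–19:00: 09:15–11:15, 12:45–19:00.
Jamal ∩ Quinn: 09:15–10:30, 13:30–19:00.
Windows ≥ 90 min: 13:30–19:00.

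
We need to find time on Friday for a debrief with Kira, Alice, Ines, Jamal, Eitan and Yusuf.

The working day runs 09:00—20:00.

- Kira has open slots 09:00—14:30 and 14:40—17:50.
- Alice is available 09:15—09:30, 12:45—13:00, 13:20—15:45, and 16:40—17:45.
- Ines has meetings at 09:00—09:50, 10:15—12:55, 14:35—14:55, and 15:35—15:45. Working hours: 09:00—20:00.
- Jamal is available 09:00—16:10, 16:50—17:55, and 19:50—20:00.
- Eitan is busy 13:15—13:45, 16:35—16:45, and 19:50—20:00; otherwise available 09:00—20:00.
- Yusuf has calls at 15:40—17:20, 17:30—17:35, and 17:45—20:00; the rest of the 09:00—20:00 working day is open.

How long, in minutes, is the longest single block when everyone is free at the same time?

Ines free within 09:00–20:00: 09:50–10:15, 12:55–14:35, 14:55–15:35, 15:45–20:00.
Eitan free within 09:00–20:00: 09:00–13:15, 13:45–16:35, 16:45–19:50.
Yusuf free within 09:00–20:00: 09:00–15:40, 17:20–17:30, 17:35–17:45.
Kira ∩ Alice: 09:15–09:30, 12:45–13:00, 13:20–14:30, 14:40–15:45, 16:40–17:45.
Kira ∩ Alice ∩ Ines: 12:55–13:00, 13:20–14:30, 14:55–15:35, 16:40–17:45.
Kira ∩ Alice ∩ Ines ∩ Jamal: 12:55–13:00, 13:20–14:30, 14:55–15:35, 16:50–17:45.
Kira ∩ Alice ∩ Ines ∩ Jamal ∩ Eitan: 12:55–13:00, 13:45–14:30, 14:55–15:35, 16:50–17:45.
Kira ∩ Alice ∩ Ines ∩ Jamal ∩ Eitan ∩ Yusuf: 12:55–13:00, 13:45–14:30, 14:55–15:35, 17:20–17:30, 17:35–17:45.
Common window lengths: 5, 45, 40, 10, 10 min; longest is 45.

45 minutes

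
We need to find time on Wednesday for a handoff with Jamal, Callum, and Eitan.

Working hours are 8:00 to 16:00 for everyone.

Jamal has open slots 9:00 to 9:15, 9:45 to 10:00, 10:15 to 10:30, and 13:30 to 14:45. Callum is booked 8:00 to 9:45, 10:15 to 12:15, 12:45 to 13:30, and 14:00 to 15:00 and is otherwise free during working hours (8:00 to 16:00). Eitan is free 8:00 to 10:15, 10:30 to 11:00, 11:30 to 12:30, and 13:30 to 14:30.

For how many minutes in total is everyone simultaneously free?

Callum free within 08:00–16:00: 09:45–10:15, 12:15–12:45, 13:30–14:00, 15:00–16:00.
Jamal ∩ Callum: 09:45–10:00, 13:30–14:00.
Jamal ∩ Callum ∩ Eitan: 09:45–10:00, 13:30–14:00.
Total common minutes: 15 + 30 = 45.

45 minutes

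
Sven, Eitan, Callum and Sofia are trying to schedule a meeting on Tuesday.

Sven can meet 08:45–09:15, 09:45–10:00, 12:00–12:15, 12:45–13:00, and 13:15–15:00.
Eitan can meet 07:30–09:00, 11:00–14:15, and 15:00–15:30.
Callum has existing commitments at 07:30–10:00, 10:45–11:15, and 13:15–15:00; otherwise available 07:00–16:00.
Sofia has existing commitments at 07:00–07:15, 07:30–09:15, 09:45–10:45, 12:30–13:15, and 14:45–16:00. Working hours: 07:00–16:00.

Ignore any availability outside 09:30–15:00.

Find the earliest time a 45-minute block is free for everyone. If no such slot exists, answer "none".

none

Callum free within 07:00–16:00: 07:00–07:30, 10:00–10:45, 11:15–13:15, 15:00–16:00.
Sofia free within 07:00–16:00: 07:15–07:30, 09:15–09:45, 10:45–12:30, 13:15–14:45.
Sven ∩ Eitan: 08:45–09:00, 12:00–12:15, 12:45–13:00, 13:15–14:15.
Sven ∩ Eitan ∩ Callum: 12:00–12:15, 12:45–13:00.
Sven ∩ Eitan ∩ Callum ∩ Sofia: 12:00–12:15.
Restricted to 09:30–15:00: 12:00–12:15.
Windows ≥ 45 min: (none).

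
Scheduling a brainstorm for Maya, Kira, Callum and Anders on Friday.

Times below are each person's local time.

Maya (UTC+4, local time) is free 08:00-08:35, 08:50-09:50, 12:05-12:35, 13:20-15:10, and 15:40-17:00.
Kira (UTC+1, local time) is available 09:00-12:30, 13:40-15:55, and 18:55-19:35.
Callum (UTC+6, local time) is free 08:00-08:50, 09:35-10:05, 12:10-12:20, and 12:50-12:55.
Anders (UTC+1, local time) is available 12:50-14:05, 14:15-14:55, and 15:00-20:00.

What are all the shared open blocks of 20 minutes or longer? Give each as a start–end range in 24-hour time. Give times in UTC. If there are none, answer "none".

Maya → UTC: 04:00–04:35, 04:50–05:50, 08:05–08:35, 09:20–11:10, 11:40–13:00.
Kira → UTC: 08:00–11:30, 12:40–14:55, 17:55–18:35.
Callum → UTC: 02:00–02:50, 03:35–04:05, 06:10–06:20, 06:50–06:55.
Anders → UTC: 11:50–13:05, 13:15–13:55, 14:00–19:00.
Maya ∩ Kira: 08:05–08:35, 09:20–11:10, 12:40–13:00.
Maya ∩ Kira ∩ Callum: (none).
Maya ∩ Kira ∩ Callum ∩ Anders: (none).
Windows ≥ 20 min: (none).

none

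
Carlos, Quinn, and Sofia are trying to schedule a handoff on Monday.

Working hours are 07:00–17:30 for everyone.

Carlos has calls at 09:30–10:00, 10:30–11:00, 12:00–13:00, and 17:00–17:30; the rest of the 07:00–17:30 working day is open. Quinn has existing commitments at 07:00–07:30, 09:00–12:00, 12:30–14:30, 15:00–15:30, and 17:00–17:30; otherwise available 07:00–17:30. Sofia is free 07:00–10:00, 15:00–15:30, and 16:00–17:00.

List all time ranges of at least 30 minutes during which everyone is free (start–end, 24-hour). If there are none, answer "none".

07:30–09:00, 16:00–17:00

Carlos free within 07:00–17:30: 07:00–09:30, 10:00–10:30, 11:00–12:00, 13:00–17:00.
Quinn free within 07:00–17:30: 07:30–09:00, 12:00–12:30, 14:30–15:00, 15:30–17:00.
Carlos ∩ Quinn: 07:30–09:00, 14:30–15:00, 15:30–17:00.
Carlos ∩ Quinn ∩ Sofia: 07:30–09:00, 16:00–17:00.
Windows ≥ 30 min: 07:30–09:00, 16:00–17:00.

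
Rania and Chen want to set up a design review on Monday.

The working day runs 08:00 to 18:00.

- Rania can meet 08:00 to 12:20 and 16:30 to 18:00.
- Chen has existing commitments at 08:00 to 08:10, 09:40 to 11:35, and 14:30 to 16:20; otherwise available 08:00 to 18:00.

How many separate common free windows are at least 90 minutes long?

Chen free within 08:00–18:00: 08:10–09:40, 11:35–14:30, 16:20–18:00.
Rania ∩ Chen: 08:10–09:40, 11:35–12:20, 16:30–18:00.
Windows ≥ 90 min: 08:10–09:40, 16:30–18:00.
That's 2 windows.

2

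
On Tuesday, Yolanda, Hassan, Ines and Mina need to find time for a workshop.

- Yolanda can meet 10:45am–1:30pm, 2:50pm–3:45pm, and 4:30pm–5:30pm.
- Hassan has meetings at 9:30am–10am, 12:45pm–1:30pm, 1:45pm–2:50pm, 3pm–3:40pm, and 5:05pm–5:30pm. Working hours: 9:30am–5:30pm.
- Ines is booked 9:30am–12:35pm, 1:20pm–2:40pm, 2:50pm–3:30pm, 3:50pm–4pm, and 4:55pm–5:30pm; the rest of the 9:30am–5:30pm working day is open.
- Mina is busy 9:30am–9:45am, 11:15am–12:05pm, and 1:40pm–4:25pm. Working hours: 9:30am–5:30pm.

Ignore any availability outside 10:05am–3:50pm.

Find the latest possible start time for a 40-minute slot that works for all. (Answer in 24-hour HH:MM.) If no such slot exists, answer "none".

Hassan free within 09:30–17:30: 10:00–12:45, 13:30–13:45, 14:50–15:00, 15:40–17:05.
Ines free within 09:30–17:30: 12:35–13:20, 14:40–14:50, 15:30–15:50, 16:00–16:55.
Mina free within 09:30–17:30: 09:45–11:15, 12:05–13:40, 16:25–17:30.
Yolanda ∩ Hassan: 10:45–12:45, 14:50–15:00, 15:40–15:45, 16:30–17:05.
Yolanda ∩ Hassan ∩ Ines: 12:35–12:45, 15:40–15:45, 16:30–16:55.
Yolanda ∩ Hassan ∩ Ines ∩ Mina: 12:35–12:45, 16:30–16:55.
Restricted to 10:05–15:50: 12:35–12:45.
Windows ≥ 40 min: (none).

none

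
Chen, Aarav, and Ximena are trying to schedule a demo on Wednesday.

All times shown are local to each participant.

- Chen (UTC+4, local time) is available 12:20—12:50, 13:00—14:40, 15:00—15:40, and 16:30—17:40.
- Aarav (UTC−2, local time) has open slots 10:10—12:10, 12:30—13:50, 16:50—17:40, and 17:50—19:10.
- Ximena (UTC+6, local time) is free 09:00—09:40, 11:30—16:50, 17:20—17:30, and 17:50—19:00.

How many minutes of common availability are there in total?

Chen → UTC: 08:20–08:50, 09:00–10:40, 11:00–11:40, 12:30–13:40.
Aarav → UTC: 12:10–14:10, 14:30–15:50, 18:50–19:40, 19:50–21:10.
Ximena → UTC: 03:00–03:40, 05:30–10:50, 11:20–11:30, 11:50–13:00.
Chen ∩ Aarav: 12:30–13:40.
Chen ∩ Aarav ∩ Ximena: 12:30–13:00.
Total common minutes: 30.

30 minutes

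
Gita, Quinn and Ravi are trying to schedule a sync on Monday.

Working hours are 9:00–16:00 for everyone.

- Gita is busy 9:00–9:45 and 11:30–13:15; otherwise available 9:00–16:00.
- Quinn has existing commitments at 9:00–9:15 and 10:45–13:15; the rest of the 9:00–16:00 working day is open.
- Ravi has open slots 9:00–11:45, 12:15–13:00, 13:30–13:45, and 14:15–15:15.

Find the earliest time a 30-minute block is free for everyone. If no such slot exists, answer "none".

Gita free within 09:00–16:00: 09:45–11:30, 13:15–16:00.
Quinn free within 09:00–16:00: 09:15–10:45, 13:15–16:00.
Gita ∩ Quinn: 09:45–10:45, 13:15–16:00.
Gita ∩ Quinn ∩ Ravi: 09:45–10:45, 13:30–13:45, 14:15–15:15.
Windows ≥ 30 min: 09:45–10:45, 14:15–15:15.
Earliest such window starts at 09:45.

09:45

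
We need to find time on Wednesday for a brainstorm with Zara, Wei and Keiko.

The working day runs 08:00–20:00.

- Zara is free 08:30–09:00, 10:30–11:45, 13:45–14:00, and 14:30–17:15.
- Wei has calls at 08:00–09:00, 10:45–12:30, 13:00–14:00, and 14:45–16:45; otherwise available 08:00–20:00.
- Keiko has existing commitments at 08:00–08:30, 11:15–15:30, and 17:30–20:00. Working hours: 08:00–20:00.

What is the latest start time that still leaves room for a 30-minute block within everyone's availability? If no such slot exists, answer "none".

16:45

Wei free within 08:00–20:00: 09:00–10:45, 12:30–13:00, 14:00–14:45, 16:45–20:00.
Keiko free within 08:00–20:00: 08:30–11:15, 15:30–17:30.
Zara ∩ Wei: 10:30–10:45, 14:30–14:45, 16:45–17:15.
Zara ∩ Wei ∩ Keiko: 10:30–10:45, 16:45–17:15.
Windows ≥ 30 min: 16:45–17:15.
Latest start in the last window 16:45–17:15 is 17:15 − 30 min = 16:45.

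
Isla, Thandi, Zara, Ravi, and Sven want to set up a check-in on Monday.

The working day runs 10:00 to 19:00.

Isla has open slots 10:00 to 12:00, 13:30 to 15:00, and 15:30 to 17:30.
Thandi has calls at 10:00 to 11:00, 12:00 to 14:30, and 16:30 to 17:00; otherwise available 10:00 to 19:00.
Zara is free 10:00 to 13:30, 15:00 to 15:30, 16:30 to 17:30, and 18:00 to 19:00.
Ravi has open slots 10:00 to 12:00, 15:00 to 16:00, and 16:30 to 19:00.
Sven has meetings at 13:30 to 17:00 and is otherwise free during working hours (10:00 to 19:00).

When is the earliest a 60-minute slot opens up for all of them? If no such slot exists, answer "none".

11:00

Thandi free within 10:00–19:00: 11:00–12:00, 14:30–16:30, 17:00–19:00.
Sven free within 10:00–19:00: 10:00–13:30, 17:00–19:00.
Isla ∩ Thandi: 11:00–12:00, 14:30–15:00, 15:30–16:30, 17:00–17:30.
Isla ∩ Thandi ∩ Zara: 11:00–12:00, 17:00–17:30.
Isla ∩ Thandi ∩ Zara ∩ Ravi: 11:00–12:00, 17:00–17:30.
Isla ∩ Thandi ∩ Zara ∩ Ravi ∩ Sven: 11:00–12:00, 17:00–17:30.
Windows ≥ 60 min: 11:00–12:00.
Earliest such window starts at 11:00.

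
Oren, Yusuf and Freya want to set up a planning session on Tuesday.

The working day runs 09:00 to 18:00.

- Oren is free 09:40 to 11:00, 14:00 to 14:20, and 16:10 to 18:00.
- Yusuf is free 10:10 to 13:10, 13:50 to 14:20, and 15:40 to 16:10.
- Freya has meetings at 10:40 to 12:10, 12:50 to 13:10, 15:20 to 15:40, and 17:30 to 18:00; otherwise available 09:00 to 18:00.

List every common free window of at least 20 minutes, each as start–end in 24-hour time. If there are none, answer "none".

Freya free within 09:00–18:00: 09:00–10:40, 12:10–12:50, 13:10–15:20, 15:40–17:30.
Oren ∩ Yusuf: 10:10–11:00, 14:00–14:20.
Oren ∩ Yusuf ∩ Freya: 10:10–10:40, 14:00–14:20.
Windows ≥ 20 min: 10:10–10:40, 14:00–14:20.

10:10–10:40, 14:00–14:20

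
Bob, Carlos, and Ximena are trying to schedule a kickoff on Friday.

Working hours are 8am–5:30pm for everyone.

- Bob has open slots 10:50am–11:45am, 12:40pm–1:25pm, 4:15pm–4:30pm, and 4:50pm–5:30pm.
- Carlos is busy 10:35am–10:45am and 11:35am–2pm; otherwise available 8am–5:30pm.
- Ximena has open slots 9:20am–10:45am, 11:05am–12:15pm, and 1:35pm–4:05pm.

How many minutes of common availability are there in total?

30 minutes

Carlos free within 08:00–17:30: 08:00–10:35, 10:45–11:35, 14:00–17:30.
Bob ∩ Carlos: 10:50–11:35, 16:15–16:30, 16:50–17:30.
Bob ∩ Carlos ∩ Ximena: 11:05–11:35.
Total common minutes: 30.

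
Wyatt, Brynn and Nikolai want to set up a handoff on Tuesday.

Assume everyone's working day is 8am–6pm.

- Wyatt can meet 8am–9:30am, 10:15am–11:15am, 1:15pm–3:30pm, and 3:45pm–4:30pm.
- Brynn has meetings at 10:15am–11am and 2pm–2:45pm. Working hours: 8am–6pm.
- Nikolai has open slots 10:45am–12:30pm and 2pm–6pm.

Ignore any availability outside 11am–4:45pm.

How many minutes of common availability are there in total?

105 minutes

Brynn free within 08:00–18:00: 08:00–10:15, 11:00–14:00, 14:45–18:00.
Wyatt ∩ Brynn: 08:00–09:30, 11:00–11:15, 13:15–14:00, 14:45–15:30, 15:45–16:30.
Wyatt ∩ Brynn ∩ Nikolai: 11:00–11:15, 14:45–15:30, 15:45–16:30.
Restricted to 11:00–16:45: 11:00–11:15, 14:45–15:30, 15:45–16:30.
Total common minutes: 15 + 45 + 45 = 105.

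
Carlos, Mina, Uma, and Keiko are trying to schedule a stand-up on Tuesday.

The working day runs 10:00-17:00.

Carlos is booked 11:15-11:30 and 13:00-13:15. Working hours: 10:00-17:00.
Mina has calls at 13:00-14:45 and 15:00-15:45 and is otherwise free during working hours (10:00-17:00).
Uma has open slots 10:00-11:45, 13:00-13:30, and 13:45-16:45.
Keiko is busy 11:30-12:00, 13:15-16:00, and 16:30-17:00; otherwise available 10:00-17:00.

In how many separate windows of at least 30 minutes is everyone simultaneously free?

2

Carlos free within 10:00–17:00: 10:00–11:15, 11:30–13:00, 13:15–17:00.
Mina free within 10:00–17:00: 10:00–13:00, 14:45–15:00, 15:45–17:00.
Keiko free within 10:00–17:00: 10:00–11:30, 12:00–13:15, 16:00–16:30.
Carlos ∩ Mina: 10:00–11:15, 11:30–13:00, 14:45–15:00, 15:45–17:00.
Carlos ∩ Mina ∩ Uma: 10:00–11:15, 11:30–11:45, 14:45–15:00, 15:45–16:45.
Carlos ∩ Mina ∩ Uma ∩ Keiko: 10:00–11:15, 16:00–16:30.
Windows ≥ 30 min: 10:00–11:15, 16:00–16:30.
That's 2 windows.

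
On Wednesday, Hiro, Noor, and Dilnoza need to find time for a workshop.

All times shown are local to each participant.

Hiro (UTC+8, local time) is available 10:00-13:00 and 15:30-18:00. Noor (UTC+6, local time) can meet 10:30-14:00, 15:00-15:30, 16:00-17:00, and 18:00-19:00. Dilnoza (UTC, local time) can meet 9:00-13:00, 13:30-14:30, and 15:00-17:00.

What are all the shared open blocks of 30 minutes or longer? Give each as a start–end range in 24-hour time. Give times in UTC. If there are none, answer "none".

Hiro → UTC: 02:00–05:00, 07:30–10:00.
Noor → UTC: 04:30–08:00, 09:00–09:30, 10:00–11:00, 12:00–13:00.
Dilnoza → UTC: 09:00–13:00, 13:30–14:30, 15:00–17:00.
Hiro ∩ Noor: 04:30–05:00, 07:30–08:00, 09:00–09:30.
Hiro ∩ Noor ∩ Dilnoza: 09:00–09:30.
Windows ≥ 30 min: 09:00–09:30.

09:00–09:30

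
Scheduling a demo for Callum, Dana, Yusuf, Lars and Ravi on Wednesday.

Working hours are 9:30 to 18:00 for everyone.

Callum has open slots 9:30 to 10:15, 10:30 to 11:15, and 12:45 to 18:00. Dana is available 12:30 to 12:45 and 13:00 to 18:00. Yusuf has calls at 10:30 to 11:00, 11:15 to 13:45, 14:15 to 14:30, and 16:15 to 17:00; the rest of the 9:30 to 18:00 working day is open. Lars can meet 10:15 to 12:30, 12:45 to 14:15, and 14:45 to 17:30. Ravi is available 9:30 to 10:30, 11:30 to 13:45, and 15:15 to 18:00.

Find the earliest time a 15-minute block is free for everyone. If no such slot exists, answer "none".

Yusuf free within 09:30–18:00: 09:30–10:30, 11:00–11:15, 13:45–14:15, 14:30–16:15, 17:00–18:00.
Callum ∩ Dana: 13:00–18:00.
Callum ∩ Dana ∩ Yusuf: 13:45–14:15, 14:30–16:15, 17:00–18:00.
Callum ∩ Dana ∩ Yusuf ∩ Lars: 13:45–14:15, 14:45–16:15, 17:00–17:30.
Callum ∩ Dana ∩ Yusuf ∩ Lars ∩ Ravi: 15:15–16:15, 17:00–17:30.
Windows ≥ 15 min: 15:15–16:15, 17:00–17:30.
Earliest such window starts at 15:15.

15:15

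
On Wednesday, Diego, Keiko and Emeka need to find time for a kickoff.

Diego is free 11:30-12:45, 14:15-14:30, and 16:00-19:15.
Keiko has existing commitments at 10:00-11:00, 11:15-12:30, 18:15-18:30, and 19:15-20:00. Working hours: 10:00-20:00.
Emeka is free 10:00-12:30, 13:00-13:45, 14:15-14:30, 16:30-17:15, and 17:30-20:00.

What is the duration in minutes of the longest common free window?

45 minutes

Keiko free within 10:00–20:00: 11:00–11:15, 12:30–18:15, 18:30–19:15.
Diego ∩ Keiko: 12:30–12:45, 14:15–14:30, 16:00–18:15, 18:30–19:15.
Diego ∩ Keiko ∩ Emeka: 14:15–14:30, 16:30–17:15, 17:30–18:15, 18:30–19:15.
Common window lengths: 15, 45, 45, 45 min; longest is 45.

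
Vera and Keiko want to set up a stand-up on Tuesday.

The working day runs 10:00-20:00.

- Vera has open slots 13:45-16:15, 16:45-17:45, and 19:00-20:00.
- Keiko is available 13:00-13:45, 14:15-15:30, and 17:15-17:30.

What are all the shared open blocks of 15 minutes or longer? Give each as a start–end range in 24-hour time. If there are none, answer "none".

14:15–15:30, 17:15–17:30

Vera ∩ Keiko: 14:15–15:30, 17:15–17:30.
Windows ≥ 15 min: 14:15–15:30, 17:15–17:30.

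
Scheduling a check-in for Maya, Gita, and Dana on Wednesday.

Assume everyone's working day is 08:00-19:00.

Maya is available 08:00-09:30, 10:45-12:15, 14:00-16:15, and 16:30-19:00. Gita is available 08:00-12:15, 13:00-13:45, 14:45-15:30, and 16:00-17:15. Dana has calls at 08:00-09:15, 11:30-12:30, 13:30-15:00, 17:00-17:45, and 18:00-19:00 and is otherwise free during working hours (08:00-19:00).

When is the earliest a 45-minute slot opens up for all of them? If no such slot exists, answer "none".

10:45

Dana free within 08:00–19:00: 09:15–11:30, 12:30–13:30, 15:00–17:00, 17:45–18:00.
Maya ∩ Gita: 08:00–09:30, 10:45–12:15, 14:45–15:30, 16:00–16:15, 16:30–17:15.
Maya ∩ Gita ∩ Dana: 09:15–09:30, 10:45–11:30, 15:00–15:30, 16:00–16:15, 16:30–17:00.
Windows ≥ 45 min: 10:45–11:30.
Earliest such window starts at 10:45.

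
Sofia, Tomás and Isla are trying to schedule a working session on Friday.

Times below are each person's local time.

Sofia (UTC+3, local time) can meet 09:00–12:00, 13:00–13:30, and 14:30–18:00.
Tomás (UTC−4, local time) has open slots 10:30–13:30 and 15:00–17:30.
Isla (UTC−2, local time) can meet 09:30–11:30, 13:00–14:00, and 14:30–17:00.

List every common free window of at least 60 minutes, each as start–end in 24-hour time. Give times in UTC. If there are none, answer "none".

none

Sofia → UTC: 06:00–09:00, 10:00–10:30, 11:30–15:00.
Tomás → UTC: 14:30–17:30, 19:00–21:30.
Isla → UTC: 11:30–13:30, 15:00–16:00, 16:30–19:00.
Sofia ∩ Tomás: 14:30–15:00.
Sofia ∩ Tomás ∩ Isla: (none).
Windows ≥ 60 min: (none).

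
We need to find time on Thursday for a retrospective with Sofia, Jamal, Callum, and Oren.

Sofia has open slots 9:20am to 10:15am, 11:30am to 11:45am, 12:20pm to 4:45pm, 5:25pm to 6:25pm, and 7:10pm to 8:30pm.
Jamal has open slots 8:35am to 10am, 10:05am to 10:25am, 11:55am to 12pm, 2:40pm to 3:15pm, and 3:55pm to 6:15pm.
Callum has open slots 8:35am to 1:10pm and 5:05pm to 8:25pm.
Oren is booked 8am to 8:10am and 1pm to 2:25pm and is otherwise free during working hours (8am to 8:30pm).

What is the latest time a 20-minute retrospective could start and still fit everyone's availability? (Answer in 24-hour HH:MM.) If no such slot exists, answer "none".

Oren free within 08:00–20:30: 08:10–13:00, 14:25–20:30.
Sofia ∩ Jamal: 09:20–10:00, 10:05–10:15, 14:40–15:15, 15:55–16:45, 17:25–18:15.
Sofia ∩ Jamal ∩ Callum: 09:20–10:00, 10:05–10:15, 17:25–18:15.
Sofia ∩ Jamal ∩ Callum ∩ Oren: 09:20–10:00, 10:05–10:15, 17:25–18:15.
Windows ≥ 20 min: 09:20–10:00, 17:25–18:15.
Latest start in the last window 17:25–18:15 is 18:15 − 20 min = 17:55.

17:55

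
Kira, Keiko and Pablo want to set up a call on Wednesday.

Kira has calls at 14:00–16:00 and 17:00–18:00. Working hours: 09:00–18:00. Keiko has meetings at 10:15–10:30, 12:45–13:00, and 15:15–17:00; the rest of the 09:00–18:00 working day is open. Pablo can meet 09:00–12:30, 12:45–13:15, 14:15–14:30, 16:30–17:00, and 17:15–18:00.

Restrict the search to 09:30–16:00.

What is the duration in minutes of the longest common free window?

120 minutes

Kira free within 09:00–18:00: 09:00–14:00, 16:00–17:00.
Keiko free within 09:00–18:00: 09:00–10:15, 10:30–12:45, 13:00–15:15, 17:00–18:00.
Kira ∩ Keiko: 09:00–10:15, 10:30–12:45, 13:00–14:00.
Kira ∩ Keiko ∩ Pablo: 09:00–10:15, 10:30–12:30, 13:00–13:15.
Restricted to 09:30–16:00: 09:30–10:15, 10:30–12:30, 13:00–13:15.
Common window lengths: 45, 120, 15 min; longest is 120.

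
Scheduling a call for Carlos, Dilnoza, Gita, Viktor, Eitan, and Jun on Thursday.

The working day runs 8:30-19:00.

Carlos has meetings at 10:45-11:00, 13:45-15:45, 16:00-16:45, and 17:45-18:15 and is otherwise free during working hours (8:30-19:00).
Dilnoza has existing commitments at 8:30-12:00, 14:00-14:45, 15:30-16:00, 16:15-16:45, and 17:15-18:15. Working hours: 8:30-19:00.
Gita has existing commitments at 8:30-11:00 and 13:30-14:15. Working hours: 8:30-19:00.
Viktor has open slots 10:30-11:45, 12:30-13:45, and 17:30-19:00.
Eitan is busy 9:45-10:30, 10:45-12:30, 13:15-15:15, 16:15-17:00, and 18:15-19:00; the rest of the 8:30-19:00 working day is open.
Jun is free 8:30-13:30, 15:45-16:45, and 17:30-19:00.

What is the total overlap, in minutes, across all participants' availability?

Carlos free within 08:30–19:00: 08:30–10:45, 11:00–13:45, 15:45–16:00, 16:45–17:45, 18:15–19:00.
Dilnoza free within 08:30–19:00: 12:00–14:00, 14:45–15:30, 16:00–16:15, 16:45–17:15, 18:15–19:00.
Gita free within 08:30–19:00: 11:00–13:30, 14:15–19:00.
Eitan free within 08:30–19:00: 08:30–09:45, 10:30–10:45, 12:30–13:15, 15:15–16:15, 17:00–18:15.
Carlos ∩ Dilnoza: 12:00–13:45, 16:45–17:15, 18:15–19:00.
Carlos ∩ Dilnoza ∩ Gita: 12:00–13:30, 16:45–17:15, 18:15–19:00.
Carlos ∩ Dilnoza ∩ Gita ∩ Viktor: 12:30–13:30, 18:15–19:00.
Carlos ∩ Dilnoza ∩ Gita ∩ Viktor ∩ Eitan: 12:30–13:15.
Carlos ∩ Dilnoza ∩ Gita ∩ Viktor ∩ Eitan ∩ Jun: 12:30–13:15.
Total common minutes: 45.

45 minutes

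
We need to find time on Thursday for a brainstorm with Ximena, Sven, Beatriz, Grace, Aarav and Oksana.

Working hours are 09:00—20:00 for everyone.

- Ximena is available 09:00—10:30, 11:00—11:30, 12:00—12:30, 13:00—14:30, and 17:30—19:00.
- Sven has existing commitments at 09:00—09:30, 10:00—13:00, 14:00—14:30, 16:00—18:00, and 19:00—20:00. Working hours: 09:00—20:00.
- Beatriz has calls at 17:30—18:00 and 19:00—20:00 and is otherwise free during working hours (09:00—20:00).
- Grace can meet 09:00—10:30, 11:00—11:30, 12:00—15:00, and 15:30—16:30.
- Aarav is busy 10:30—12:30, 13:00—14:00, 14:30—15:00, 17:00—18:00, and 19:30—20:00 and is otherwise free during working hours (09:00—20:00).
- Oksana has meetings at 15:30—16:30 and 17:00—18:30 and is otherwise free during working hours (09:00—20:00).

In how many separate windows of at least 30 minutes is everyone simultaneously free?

Sven free within 09:00–20:00: 09:30–10:00, 13:00–14:00, 14:30–16:00, 18:00–19:00.
Beatriz free within 09:00–20:00: 09:00–17:30, 18:00–19:00.
Aarav free within 09:00–20:00: 09:00–10:30, 12:30–13:00, 14:00–14:30, 15:00–17:00, 18:00–19:30.
Oksana free within 09:00–20:00: 09:00–15:30, 16:30–17:00, 18:30–20:00.
Ximena ∩ Sven: 09:30–10:00, 13:00–14:00, 18:00–19:00.
Ximena ∩ Sven ∩ Beatriz: 09:30–10:00, 13:00–14:00, 18:00–19:00.
Ximena ∩ Sven ∩ Beatriz ∩ Grace: 09:30–10:00, 13:00–14:00.
Ximena ∩ Sven ∩ Beatriz ∩ Grace ∩ Aarav: 09:30–10:00.
Ximena ∩ Sven ∩ Beatriz ∩ Grace ∩ Aarav ∩ Oksana: 09:30–10:00.
Windows ≥ 30 min: 09:30–10:00.
That's 1 window.

1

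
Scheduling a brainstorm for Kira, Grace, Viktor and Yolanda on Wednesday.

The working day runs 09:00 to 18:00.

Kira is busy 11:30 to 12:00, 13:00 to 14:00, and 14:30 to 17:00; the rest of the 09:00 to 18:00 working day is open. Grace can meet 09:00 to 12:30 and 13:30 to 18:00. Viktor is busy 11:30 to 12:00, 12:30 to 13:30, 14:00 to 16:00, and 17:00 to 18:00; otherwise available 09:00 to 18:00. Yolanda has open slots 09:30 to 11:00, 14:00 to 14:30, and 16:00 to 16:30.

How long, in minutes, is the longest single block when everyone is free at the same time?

90 minutes

Kira free within 09:00–18:00: 09:00–11:30, 12:00–13:00, 14:00–14:30, 17:00–18:00.
Viktor free within 09:00–18:00: 09:00–11:30, 12:00–12:30, 13:30–14:00, 16:00–17:00.
Kira ∩ Grace: 09:00–11:30, 12:00–12:30, 14:00–14:30, 17:00–18:00.
Kira ∩ Grace ∩ Viktor: 09:00–11:30, 12:00–12:30.
Kira ∩ Grace ∩ Viktor ∩ Yolanda: 09:30–11:00.
Single common window of 90 minutes.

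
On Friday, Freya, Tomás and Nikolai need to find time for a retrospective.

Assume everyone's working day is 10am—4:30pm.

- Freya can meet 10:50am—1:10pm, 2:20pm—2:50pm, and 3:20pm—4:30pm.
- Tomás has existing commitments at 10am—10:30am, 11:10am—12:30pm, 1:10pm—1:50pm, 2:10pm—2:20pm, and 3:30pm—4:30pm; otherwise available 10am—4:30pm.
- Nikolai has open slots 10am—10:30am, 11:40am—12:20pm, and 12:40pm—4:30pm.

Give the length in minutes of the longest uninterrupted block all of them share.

30 minutes

Tomás free within 10:00–16:30: 10:30–11:10, 12:30–13:10, 13:50–14:10, 14:20–15:30.
Freya ∩ Tomás: 10:50–11:10, 12:30–13:10, 14:20–14:50, 15:20–15:30.
Freya ∩ Tomás ∩ Nikolai: 12:40–13:10, 14:20–14:50, 15:20–15:30.
Common window lengths: 30, 30, 10 min; longest is 30.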